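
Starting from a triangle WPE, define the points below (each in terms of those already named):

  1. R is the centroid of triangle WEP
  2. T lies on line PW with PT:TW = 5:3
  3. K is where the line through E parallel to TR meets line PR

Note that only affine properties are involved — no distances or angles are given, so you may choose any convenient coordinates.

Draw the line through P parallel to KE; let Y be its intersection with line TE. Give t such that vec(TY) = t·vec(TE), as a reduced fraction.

t = -5/2

Choose coordinates W = (0, 0), P = (1, 0), E = (0, 1).
1. R is the centroid of triangle WEP ⇒ R = (1/3, 1/3)
2. T lies on line PW with PT:TW = 5:3 ⇒ T = (3/8, 0)
3. K is where the line through E parallel to TR meets line PR ⇒ K = (1/15, 7/15)
through P parallel to KE: direction (-1/15, 8/15); meets TE at Y = (21/16, -5/2)
Y = T + t·(E−T) with t = -5/2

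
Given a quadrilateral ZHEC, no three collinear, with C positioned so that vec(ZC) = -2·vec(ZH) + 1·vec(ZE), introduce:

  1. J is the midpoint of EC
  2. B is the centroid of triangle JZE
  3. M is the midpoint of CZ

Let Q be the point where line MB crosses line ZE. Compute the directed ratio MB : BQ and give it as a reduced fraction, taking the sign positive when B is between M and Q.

Assign Z = (0, 0), H = (1, 0), E = (0, 1), C = (-2, 1) — the answer is frame-independent, so this choice is without loss of generality.
1. J is the midpoint of EC ⇒ J = (-1, 1)
2. B is the centroid of triangle JZE ⇒ B = (-1/3, 2/3)
3. M is the midpoint of CZ ⇒ M = (-1, 1/2)
line MB meets ZE at Q = (0, 3/4)
B = M + t·(Q−M) with t = 2/3, so MB:BQ = 2/3:1/3

MB:BQ = 2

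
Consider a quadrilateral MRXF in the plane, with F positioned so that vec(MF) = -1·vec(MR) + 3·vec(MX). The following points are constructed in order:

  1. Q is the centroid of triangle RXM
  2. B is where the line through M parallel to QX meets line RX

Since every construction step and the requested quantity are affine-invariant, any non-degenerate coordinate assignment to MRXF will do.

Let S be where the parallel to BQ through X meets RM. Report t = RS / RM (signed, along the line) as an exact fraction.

Choose coordinates M = (0, 0), R = (1, 0), X = (0, 1), F = (-1, 3).
1. Q is the centroid of triangle RXM ⇒ Q = (1/3, 1/3)
2. B is where the line through M parallel to QX meets line RX ⇒ B = (-1, 2)
through X parallel to BQ: direction (4/3, -5/3); meets RM at S = (4/5, 0)
S = R + t·(M−R) with t = 1/5

t = 1/5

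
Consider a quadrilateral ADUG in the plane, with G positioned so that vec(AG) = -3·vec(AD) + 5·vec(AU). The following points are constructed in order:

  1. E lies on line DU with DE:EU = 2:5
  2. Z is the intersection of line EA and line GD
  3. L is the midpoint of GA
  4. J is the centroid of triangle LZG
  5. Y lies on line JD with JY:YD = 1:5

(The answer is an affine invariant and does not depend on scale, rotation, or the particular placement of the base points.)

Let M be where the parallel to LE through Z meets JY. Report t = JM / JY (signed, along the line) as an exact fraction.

Assign A = (0, 0), D = (1, 0), U = (0, 1), G = (-3, 5) — the answer is frame-independent, so this choice is without loss of generality.
1. E lies on line DU with DE:EU = 2:5 ⇒ E = (5/7, 2/7)
2. Z is the intersection of line EA and line GD ⇒ Z = (25/33, 10/33)
3. L is the midpoint of GA ⇒ L = (-3/2, 5/2)
4. J is the centroid of triangle LZG ⇒ J = (-247/198, 515/198)
5. Y lies on line JD with JY:YD = 1:5 ⇒ Y = (-1037/1188, 2575/1188)
through Z parallel to LE: direction (31/14, -31/14); meets JY at M = (142/231, 103/231)
M = J + t·(Y−J) with t = 174/35

t = 174/35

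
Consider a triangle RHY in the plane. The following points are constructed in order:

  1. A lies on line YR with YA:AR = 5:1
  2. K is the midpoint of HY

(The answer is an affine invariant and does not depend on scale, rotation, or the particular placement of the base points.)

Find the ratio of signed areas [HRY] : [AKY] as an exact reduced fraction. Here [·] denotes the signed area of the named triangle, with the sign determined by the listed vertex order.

[HRY]:[AKY] = -12/5

Assign R = (0, 0), H = (1, 0), Y = (0, 1) — the answer is frame-independent, so this choice is without loss of generality.
1. A lies on line YR with YA:AR = 5:1 ⇒ A = (0, 1/6)
2. K is the midpoint of HY ⇒ K = (1/2, 1/2)
2·[HRY] = -1, 2·[AKY] = 5/12
[HRY]:[AKY] = -1:5/12 = -12/5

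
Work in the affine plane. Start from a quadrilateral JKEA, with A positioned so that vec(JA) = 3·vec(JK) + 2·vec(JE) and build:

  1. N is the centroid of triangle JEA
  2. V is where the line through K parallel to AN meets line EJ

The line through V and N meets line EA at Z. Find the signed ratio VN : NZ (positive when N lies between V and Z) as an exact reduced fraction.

Set J = (0, 0), K = (1, 0), E = (0, 1), A = (3, 2); any affine frame gives the same invariant.
1. N is the centroid of triangle JEA ⇒ N = (1, 1)
2. V is where the line through K parallel to AN meets line EJ ⇒ V = (0, -1/2)
line VN meets EA at Z = (9/7, 10/7)
N = V + t·(Z−V) with t = 7/9, so VN:NZ = 7/9:2/9

VN:NZ = 7/2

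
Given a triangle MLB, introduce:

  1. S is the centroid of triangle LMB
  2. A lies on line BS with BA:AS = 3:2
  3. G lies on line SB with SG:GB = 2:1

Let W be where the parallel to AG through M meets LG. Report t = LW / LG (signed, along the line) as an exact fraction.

Assign M = (0, 0), L = (1, 0), B = (0, 1) — the answer is frame-independent, so this choice is without loss of generality.
1. S is the centroid of triangle LMB ⇒ S = (1/3, 1/3)
2. A lies on line BS with BA:AS = 3:2 ⇒ A = (1/5, 3/5)
3. G lies on line SB with SG:GB = 2:1 ⇒ G = (1/9, 7/9)
through M parallel to AG: direction (-4/45, 8/45); meets LG at W = (-7/9, 14/9)
W = L + t·(G−L) with t = 2

t = 2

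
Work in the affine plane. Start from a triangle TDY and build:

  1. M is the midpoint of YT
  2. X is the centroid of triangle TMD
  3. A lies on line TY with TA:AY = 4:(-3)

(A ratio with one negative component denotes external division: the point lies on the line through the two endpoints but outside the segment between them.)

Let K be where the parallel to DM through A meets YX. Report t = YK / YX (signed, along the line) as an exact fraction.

Work in coordinates with T = (0, 0), D = (1, 0), Y = (0, 1).
1. M is the midpoint of YT ⇒ M = (0, 1/2)
2. X is the centroid of triangle TMD ⇒ X = (1/3, 1/6)
3. A lies on line TY with TA:AY = 4:(-3) ⇒ A = (0, 4)
through A parallel to DM: direction (-1, 1/2); meets YX at K = (-3/2, 19/4)
K = Y + t·(X−Y) with t = -9/2

t = -9/2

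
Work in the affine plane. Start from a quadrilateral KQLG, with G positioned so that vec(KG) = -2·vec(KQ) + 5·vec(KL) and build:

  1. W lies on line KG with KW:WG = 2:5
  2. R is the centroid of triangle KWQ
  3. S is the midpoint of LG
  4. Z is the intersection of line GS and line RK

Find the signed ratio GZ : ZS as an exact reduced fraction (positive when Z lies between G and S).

GZ:ZS = -35/19

Set K = (0, 0), Q = (1, 0), L = (0, 1), G = (-2, 5); any affine frame gives the same invariant.
1. W lies on line KG with KW:WG = 2:5 ⇒ W = (-4/7, 10/7)
2. R is the centroid of triangle KWQ ⇒ R = (1/7, 10/21)
3. S is the midpoint of LG ⇒ S = (-1, 3)
4. Z is the intersection of line GS and line RK ⇒ Z = (3/16, 5/8)
Z = G + t·(S−G) with t = 35/16, so GZ:ZS = t:(1−t) = 35/16:-19/16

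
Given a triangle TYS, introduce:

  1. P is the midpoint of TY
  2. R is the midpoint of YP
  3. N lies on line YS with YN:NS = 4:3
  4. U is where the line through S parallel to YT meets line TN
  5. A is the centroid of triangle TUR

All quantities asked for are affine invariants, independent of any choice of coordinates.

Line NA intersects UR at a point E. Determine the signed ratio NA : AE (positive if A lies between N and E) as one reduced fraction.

NA:AE = 2/7

Set T = (0, 0), Y = (1, 0), S = (0, 1); any affine frame gives the same invariant.
1. P is the midpoint of TY ⇒ P = (1/2, 0)
2. R is the midpoint of YP ⇒ R = (3/4, 0)
3. N lies on line YS with YN:NS = 4:3 ⇒ N = (3/7, 4/7)
4. U is where the line through S parallel to YT meets line TN ⇒ U = (3/4, 1)
5. A is the centroid of triangle TUR ⇒ A = (1/2, 1/3)
line NA meets UR at E = (3/4, -1/2)
A = N + t·(E−N) with t = 2/9, so NA:AE = 2/9:7/9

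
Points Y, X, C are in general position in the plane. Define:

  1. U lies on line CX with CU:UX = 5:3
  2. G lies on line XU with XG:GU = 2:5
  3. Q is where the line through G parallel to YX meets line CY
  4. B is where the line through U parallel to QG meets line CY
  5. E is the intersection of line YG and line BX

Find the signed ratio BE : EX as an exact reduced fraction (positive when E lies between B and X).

Assign Y = (0, 0), X = (1, 0), C = (0, 1) — the answer is frame-independent, so this choice is without loss of generality.
1. U lies on line CX with CU:UX = 5:3 ⇒ U = (5/8, 3/8)
2. G lies on line XU with XG:GU = 2:5 ⇒ G = (25/28, 3/28)
3. Q is where the line through G parallel to YX meets line CY ⇒ Q = (0, 3/28)
4. B is where the line through U parallel to QG meets line CY ⇒ B = (0, 3/8)
5. E is the intersection of line YG and line BX ⇒ E = (25/33, 1/11)
E = B + t·(X−B) with t = 25/33, so BE:EX = t:(1−t) = 25/33:8/33

BE:EX = 25/8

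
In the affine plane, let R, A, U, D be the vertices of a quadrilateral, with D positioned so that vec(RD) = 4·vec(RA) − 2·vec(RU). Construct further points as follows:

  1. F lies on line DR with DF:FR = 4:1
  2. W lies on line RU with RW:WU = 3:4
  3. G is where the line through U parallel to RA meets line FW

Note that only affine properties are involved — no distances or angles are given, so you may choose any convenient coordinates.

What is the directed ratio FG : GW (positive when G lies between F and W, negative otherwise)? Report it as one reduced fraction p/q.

FG:GW = -49/20

Set R = (0, 0), A = (1, 0), U = (0, 1), D = (4, -2); any affine frame gives the same invariant.
1. F lies on line DR with DF:FR = 4:1 ⇒ F = (4/5, -2/5)
2. W lies on line RU with RW:WU = 3:4 ⇒ W = (0, 3/7)
3. G is where the line through U parallel to RA meets line FW ⇒ G = (-16/29, 1)
G = F + t·(W−F) with t = 49/29, so FG:GW = t:(1−t) = 49/29:-20/29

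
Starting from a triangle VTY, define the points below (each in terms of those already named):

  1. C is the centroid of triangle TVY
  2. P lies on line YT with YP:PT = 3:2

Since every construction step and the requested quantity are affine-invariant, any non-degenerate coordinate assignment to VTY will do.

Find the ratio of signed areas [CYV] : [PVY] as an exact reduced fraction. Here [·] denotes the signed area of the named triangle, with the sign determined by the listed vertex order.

Work in coordinates with V = (0, 0), T = (1, 0), Y = (0, 1).
1. C is the centroid of triangle TVY ⇒ C = (1/3, 1/3)
2. P lies on line YT with YP:PT = 3:2 ⇒ P = (3/5, 2/5)
2·[CYV] = 1/3, 2·[PVY] = -3/5
[CYV]:[PVY] = 1/3:-3/5 = -5/9

[CYV]:[PVY] = -5/9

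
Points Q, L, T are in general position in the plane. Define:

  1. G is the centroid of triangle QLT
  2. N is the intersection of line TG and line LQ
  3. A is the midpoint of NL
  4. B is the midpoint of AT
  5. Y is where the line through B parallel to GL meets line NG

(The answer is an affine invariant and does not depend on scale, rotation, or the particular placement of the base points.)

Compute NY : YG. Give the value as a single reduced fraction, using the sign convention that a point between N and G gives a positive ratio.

Set Q = (0, 0), L = (1, 0), T = (0, 1); any affine frame gives the same invariant.
1. G is the centroid of triangle QLT ⇒ G = (1/3, 1/3)
2. N is the intersection of line TG and line LQ ⇒ N = (1/2, 0)
3. A is the midpoint of NL ⇒ A = (3/4, 0)
4. B is the midpoint of AT ⇒ B = (3/8, 1/2)
5. Y is where the line through B parallel to GL meets line NG ⇒ Y = (5/24, 7/12)
Y = N + t·(G−N) with t = 7/4, so NY:YG = t:(1−t) = 7/4:-3/4

NY:YG = -7/3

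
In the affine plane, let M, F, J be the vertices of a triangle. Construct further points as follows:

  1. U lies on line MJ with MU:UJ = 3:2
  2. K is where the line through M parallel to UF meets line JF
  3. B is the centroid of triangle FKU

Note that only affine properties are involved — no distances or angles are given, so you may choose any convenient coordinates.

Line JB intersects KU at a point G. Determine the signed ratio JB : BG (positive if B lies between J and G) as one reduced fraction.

JB:BG = 4

Choose coordinates M = (0, 0), F = (1, 0), J = (0, 1).
1. U lies on line MJ with MU:UJ = 3:2 ⇒ U = (0, 3/5)
2. K is where the line through M parallel to UF meets line JF ⇒ K = (5/2, -3/2)
3. B is the centroid of triangle FKU ⇒ B = (7/6, -3/10)
line JB meets KU at G = (35/24, -5/8)
B = J + t·(G−J) with t = 4/5, so JB:BG = 4/5:1/5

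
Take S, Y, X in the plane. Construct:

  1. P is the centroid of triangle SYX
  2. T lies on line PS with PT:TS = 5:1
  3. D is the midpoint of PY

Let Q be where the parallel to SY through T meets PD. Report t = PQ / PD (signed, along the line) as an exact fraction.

t = 5/3

Assign S = (0, 0), Y = (1, 0), X = (0, 1) — the answer is frame-independent, so this choice is without loss of generality.
1. P is the centroid of triangle SYX ⇒ P = (1/3, 1/3)
2. T lies on line PS with PT:TS = 5:1 ⇒ T = (1/18, 1/18)
3. D is the midpoint of PY ⇒ D = (2/3, 1/6)
through T parallel to SY: direction (1, 0); meets PD at Q = (8/9, 1/18)
Q = P + t·(D−P) with t = 5/3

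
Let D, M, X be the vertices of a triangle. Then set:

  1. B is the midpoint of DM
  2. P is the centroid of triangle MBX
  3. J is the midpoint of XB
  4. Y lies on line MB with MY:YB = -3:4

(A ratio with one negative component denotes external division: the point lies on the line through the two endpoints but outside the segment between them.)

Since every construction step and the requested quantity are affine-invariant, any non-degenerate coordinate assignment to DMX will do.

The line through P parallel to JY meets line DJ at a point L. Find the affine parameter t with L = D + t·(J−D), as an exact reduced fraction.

t = 4/5

Assign D = (0, 0), M = (1, 0), X = (0, 1) — the answer is frame-independent, so this choice is without loss of generality.
1. B is the midpoint of DM ⇒ B = (1/2, 0)
2. P is the centroid of triangle MBX ⇒ P = (1/2, 1/3)
3. J is the midpoint of XB ⇒ J = (1/4, 1/2)
4. Y lies on line MB with MY:YB = -3:4 ⇒ Y = (5/2, 0)
through P parallel to JY: direction (9/4, -1/2); meets DJ at L = (1/5, 2/5)
L = D + t·(J−D) with t = 4/5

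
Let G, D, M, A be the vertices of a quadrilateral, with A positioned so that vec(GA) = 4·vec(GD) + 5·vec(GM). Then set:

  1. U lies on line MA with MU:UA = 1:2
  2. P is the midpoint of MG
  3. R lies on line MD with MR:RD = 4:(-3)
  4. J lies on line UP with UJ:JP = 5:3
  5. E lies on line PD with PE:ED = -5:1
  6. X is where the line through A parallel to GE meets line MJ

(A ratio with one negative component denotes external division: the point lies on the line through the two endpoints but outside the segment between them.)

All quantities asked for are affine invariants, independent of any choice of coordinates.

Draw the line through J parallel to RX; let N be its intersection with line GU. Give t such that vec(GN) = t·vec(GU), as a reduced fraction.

t = 191/176

Work in coordinates with G = (0, 0), D = (1, 0), M = (0, 1), A = (4, 5).
1. U lies on line MA with MU:UA = 1:2 ⇒ U = (4/3, 7/3)
2. P is the midpoint of MG ⇒ P = (0, 1/2)
3. R lies on line MD with MR:RD = 4:(-3) ⇒ R = (4, -3)
4. J lies on line UP with UJ:JP = 5:3 ⇒ J = (1/2, 19/16)
5. E lies on line PD with PE:ED = -5:1 ⇒ E = (5/4, -1/8)
6. X is where the line through A parallel to GE meets line MJ ⇒ X = (176/19, 85/19)
through J parallel to RX: direction (100/19, 142/19); meets GU at N = (191/132, 1337/528)
N = G + t·(U−G) with t = 191/176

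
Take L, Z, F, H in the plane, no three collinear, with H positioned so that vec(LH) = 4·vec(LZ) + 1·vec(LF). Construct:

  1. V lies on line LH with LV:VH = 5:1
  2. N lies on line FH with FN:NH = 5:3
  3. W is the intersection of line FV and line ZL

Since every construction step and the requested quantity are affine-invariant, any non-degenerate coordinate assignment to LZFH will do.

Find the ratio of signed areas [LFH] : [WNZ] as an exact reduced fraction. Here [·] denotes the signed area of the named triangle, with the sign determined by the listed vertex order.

[LFH]:[WNZ] = -4/19

Choose coordinates L = (0, 0), Z = (1, 0), F = (0, 1), H = (4, 1).
1. V lies on line LH with LV:VH = 5:1 ⇒ V = (10/3, 5/6)
2. N lies on line FH with FN:NH = 5:3 ⇒ N = (5/2, 1)
3. W is the intersection of line FV and line ZL ⇒ W = (20, 0)
2·[LFH] = -4, 2·[WNZ] = 19
[LFH]:[WNZ] = -4:19 = -4/19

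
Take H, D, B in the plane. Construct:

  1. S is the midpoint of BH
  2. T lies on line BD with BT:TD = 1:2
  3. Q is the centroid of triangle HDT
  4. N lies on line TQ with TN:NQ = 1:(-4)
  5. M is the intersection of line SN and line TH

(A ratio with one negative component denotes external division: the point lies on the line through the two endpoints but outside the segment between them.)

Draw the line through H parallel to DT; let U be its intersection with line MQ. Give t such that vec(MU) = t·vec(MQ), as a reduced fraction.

Assign H = (0, 0), D = (1, 0), B = (0, 1) — the answer is frame-independent, so this choice is without loss of generality.
1. S is the midpoint of BH ⇒ S = (0, 1/2)
2. T lies on line BD with BT:TD = 1:2 ⇒ T = (1/3, 2/3)
3. Q is the centroid of triangle HDT ⇒ Q = (4/9, 2/9)
4. N lies on line TQ with TN:NQ = 1:(-4) ⇒ N = (8/27, 22/27)
5. M is the intersection of line SN and line TH ⇒ M = (8/15, 16/15)
through H parallel to DT: direction (-2/3, 2/3); meets MQ at U = (8/21, -8/21)
U = M + t·(Q−M) with t = 12/7

t = 12/7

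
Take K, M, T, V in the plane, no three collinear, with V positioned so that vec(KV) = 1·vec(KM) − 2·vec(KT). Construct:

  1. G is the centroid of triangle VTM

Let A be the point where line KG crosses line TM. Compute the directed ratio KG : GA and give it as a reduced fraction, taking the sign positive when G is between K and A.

Work in coordinates with K = (0, 0), M = (1, 0), T = (0, 1), V = (1, -2).
1. G is the centroid of triangle VTM ⇒ G = (2/3, -1/3)
line KG meets TM at A = (2, -1)
G = K + t·(A−K) with t = 1/3, so KG:GA = 1/3:2/3

KG:GA = 1/2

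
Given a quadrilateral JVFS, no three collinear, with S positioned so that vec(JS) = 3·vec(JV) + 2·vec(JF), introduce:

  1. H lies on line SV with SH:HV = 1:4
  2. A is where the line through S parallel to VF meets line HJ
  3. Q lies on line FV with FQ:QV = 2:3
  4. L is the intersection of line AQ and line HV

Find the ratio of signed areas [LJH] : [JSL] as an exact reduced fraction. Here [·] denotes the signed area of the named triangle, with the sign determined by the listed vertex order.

Work in coordinates with J = (0, 0), V = (1, 0), F = (0, 1), S = (3, 2).
1. H lies on line SV with SH:HV = 1:4 ⇒ H = (13/5, 8/5)
2. A is where the line through S parallel to VF meets line HJ ⇒ A = (65/21, 40/21)
3. Q lies on line FV with FQ:QV = 2:3 ⇒ Q = (2/5, 3/5)
4. L is the intersection of line AQ and line HV ⇒ L = (199/73, 126/73)
2·[LJH] = 46/365, 2·[JSL] = -20/73
[LJH]:[JSL] = 46/365:-20/73 = -23/50

[LJH]:[JSL] = -23/50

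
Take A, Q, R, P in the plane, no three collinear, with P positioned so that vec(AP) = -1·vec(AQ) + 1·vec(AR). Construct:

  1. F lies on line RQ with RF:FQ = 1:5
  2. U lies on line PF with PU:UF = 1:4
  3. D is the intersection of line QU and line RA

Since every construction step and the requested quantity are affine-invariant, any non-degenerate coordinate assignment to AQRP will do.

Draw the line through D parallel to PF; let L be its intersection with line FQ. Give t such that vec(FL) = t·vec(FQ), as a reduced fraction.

t = 23/53

Choose coordinates A = (0, 0), Q = (1, 0), R = (0, 1), P = (-1, 1).
1. F lies on line RQ with RF:FQ = 1:5 ⇒ F = (1/6, 5/6)
2. U lies on line PF with PU:UF = 1:4 ⇒ U = (-23/30, 29/30)
3. D is the intersection of line QU and line RA ⇒ D = (0, 29/53)
through D parallel to PF: direction (7/6, -1/6); meets FQ at L = (28/53, 25/53)
L = F + t·(Q−F) with t = 23/53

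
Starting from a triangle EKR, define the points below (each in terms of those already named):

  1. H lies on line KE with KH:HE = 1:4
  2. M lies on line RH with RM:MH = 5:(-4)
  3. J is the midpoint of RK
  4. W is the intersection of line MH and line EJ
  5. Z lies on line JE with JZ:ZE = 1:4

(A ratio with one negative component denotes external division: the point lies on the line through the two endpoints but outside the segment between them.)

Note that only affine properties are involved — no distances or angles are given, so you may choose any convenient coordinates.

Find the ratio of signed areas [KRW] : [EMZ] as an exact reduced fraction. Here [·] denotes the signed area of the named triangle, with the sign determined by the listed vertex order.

[KRW]:[EMZ] = 5/144

Set E = (0, 0), K = (1, 0), R = (0, 1); any affine frame gives the same invariant.
1. H lies on line KE with KH:HE = 1:4 ⇒ H = (4/5, 0)
2. M lies on line RH with RM:MH = 5:(-4) ⇒ M = (4, -4)
3. J is the midpoint of RK ⇒ J = (1/2, 1/2)
4. W is the intersection of line MH and line EJ ⇒ W = (4/9, 4/9)
5. Z lies on line JE with JZ:ZE = 1:4 ⇒ Z = (2/5, 2/5)
2·[KRW] = 1/9, 2·[EMZ] = 16/5
[KRW]:[EMZ] = 1/9:16/5 = 5/144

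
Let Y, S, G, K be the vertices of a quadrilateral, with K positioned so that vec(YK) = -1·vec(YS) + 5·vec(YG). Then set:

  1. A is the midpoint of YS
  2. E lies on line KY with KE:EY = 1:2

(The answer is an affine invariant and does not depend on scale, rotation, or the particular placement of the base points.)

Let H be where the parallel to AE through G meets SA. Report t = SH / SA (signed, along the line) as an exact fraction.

t = 13/10

Work in coordinates with Y = (0, 0), S = (1, 0), G = (0, 1), K = (-1, 5).
1. A is the midpoint of YS ⇒ A = (1/2, 0)
2. E lies on line KY with KE:EY = 1:2 ⇒ E = (-2/3, 10/3)
through G parallel to AE: direction (-7/6, 10/3); meets SA at H = (7/20, 0)
H = S + t·(A−S) with t = 13/10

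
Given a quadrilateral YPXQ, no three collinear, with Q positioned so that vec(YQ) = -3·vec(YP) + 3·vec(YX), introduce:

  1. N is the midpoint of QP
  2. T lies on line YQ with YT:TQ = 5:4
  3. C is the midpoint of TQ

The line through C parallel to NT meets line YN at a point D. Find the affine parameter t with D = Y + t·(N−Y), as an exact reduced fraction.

t = 7/5

Work in coordinates with Y = (0, 0), P = (1, 0), X = (0, 1), Q = (-3, 3).
1. N is the midpoint of QP ⇒ N = (-1, 3/2)
2. T lies on line YQ with YT:TQ = 5:4 ⇒ T = (-5/3, 5/3)
3. C is the midpoint of TQ ⇒ C = (-7/3, 7/3)
through C parallel to NT: direction (-2/3, 1/6); meets YN at D = (-7/5, 21/10)
D = Y + t·(N−Y) with t = 7/5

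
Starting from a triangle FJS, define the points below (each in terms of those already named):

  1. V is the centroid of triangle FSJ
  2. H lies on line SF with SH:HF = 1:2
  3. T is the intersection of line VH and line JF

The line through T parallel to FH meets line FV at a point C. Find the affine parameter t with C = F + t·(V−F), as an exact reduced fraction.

t = 2

Assign F = (0, 0), J = (1, 0), S = (0, 1) — the answer is frame-independent, so this choice is without loss of generality.
1. V is the centroid of triangle FSJ ⇒ V = (1/3, 1/3)
2. H lies on line SF with SH:HF = 1:2 ⇒ H = (0, 2/3)
3. T is the intersection of line VH and line JF ⇒ T = (2/3, 0)
through T parallel to FH: direction (0, 2/3); meets FV at C = (2/3, 2/3)
C = F + t·(V−F) with t = 2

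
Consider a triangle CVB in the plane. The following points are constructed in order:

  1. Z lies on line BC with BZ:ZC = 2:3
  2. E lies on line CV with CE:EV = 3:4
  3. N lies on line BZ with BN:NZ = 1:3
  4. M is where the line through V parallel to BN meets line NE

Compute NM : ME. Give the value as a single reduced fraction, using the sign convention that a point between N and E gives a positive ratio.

Work in coordinates with C = (0, 0), V = (1, 0), B = (0, 1).
1. Z lies on line BC with BZ:ZC = 2:3 ⇒ Z = (0, 3/5)
2. E lies on line CV with CE:EV = 3:4 ⇒ E = (3/7, 0)
3. N lies on line BZ with BN:NZ = 1:3 ⇒ N = (0, 9/10)
4. M is where the line through V parallel to BN meets line NE ⇒ M = (1, -6/5)
M = N + t·(E−N) with t = 7/3, so NM:ME = t:(1−t) = 7/3:-4/3

NM:ME = -7/4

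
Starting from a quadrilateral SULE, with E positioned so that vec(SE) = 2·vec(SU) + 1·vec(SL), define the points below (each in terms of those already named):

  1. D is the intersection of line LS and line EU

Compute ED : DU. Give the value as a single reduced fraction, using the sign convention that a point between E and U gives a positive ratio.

ED:DU = -2

Assign S = (0, 0), U = (1, 0), L = (0, 1), E = (2, 1) — the answer is frame-independent, so this choice is without loss of generality.
1. D is the intersection of line LS and line EU ⇒ D = (0, -1)
D = E + t·(U−E) with t = 2, so ED:DU = t:(1−t) = 2:-1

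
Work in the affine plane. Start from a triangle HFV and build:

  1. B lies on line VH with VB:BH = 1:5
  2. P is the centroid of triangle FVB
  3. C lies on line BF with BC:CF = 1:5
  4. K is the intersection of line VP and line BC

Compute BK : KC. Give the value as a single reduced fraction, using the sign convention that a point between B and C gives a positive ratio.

Assign H = (0, 0), F = (1, 0), V = (0, 1) — the answer is frame-independent, so this choice is without loss of generality.
1. B lies on line VH with VB:BH = 1:5 ⇒ B = (0, 5/6)
2. P is the centroid of triangle FVB ⇒ P = (1/3, 11/18)
3. C lies on line BF with BC:CF = 1:5 ⇒ C = (1/6, 25/36)
4. K is the intersection of line VP and line BC ⇒ K = (1/2, 5/12)
K = B + t·(C−B) with t = 3, so BK:KC = t:(1−t) = 3:-2

BK:KC = -3/2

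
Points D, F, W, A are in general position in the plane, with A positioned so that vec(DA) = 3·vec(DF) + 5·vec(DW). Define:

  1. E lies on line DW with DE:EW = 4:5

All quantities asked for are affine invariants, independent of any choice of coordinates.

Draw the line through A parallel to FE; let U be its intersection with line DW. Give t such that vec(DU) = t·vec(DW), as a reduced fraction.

Choose coordinates D = (0, 0), F = (1, 0), W = (0, 1), A = (3, 5).
1. E lies on line DW with DE:EW = 4:5 ⇒ E = (0, 4/9)
through A parallel to FE: direction (-1, 4/9); meets DW at U = (0, 19/3)
U = D + t·(W−D) with t = 19/3

t = 19/3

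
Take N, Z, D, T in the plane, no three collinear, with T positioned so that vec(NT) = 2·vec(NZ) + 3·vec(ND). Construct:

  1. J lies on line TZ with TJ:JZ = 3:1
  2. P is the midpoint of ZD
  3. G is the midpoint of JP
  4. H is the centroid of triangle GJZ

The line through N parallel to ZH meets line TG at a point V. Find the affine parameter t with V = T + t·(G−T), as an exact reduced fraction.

Choose coordinates N = (0, 0), Z = (1, 0), D = (0, 1), T = (2, 3).
1. J lies on line TZ with TJ:JZ = 3:1 ⇒ J = (5/4, 3/4)
2. P is the midpoint of ZD ⇒ P = (1/2, 1/2)
3. G is the midpoint of JP ⇒ G = (7/8, 5/8)
4. H is the centroid of triangle GJZ ⇒ H = (25/24, 11/24)
through N parallel to ZH: direction (1/24, 11/24); meets TG at V = (-11/80, -121/80)
V = T + t·(G−T) with t = 19/10

t = 19/10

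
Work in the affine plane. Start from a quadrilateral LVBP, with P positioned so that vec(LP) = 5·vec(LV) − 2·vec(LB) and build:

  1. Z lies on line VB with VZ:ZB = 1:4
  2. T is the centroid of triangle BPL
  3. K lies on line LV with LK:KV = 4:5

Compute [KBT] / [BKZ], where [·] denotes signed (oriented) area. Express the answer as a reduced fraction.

Work in coordinates with L = (0, 0), V = (1, 0), B = (0, 1), P = (5, -2).
1. Z lies on line VB with VZ:ZB = 1:4 ⇒ Z = (4/5, 1/5)
2. T is the centroid of triangle BPL ⇒ T = (5/3, -1/3)
3. K lies on line LV with LK:KV = 4:5 ⇒ K = (4/9, 0)
2·[KBT] = -29/27, 2·[BKZ] = 4/9
[KBT]:[BKZ] = -29/27:4/9 = -29/12

[KBT]:[BKZ] = -29/12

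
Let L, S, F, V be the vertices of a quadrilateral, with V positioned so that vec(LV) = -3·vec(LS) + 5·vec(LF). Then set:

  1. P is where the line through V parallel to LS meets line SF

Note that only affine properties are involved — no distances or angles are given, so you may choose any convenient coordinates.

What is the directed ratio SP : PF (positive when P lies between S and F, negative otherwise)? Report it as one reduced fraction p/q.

Set L = (0, 0), S = (1, 0), F = (0, 1), V = (-3, 5); any affine frame gives the same invariant.
1. P is where the line through V parallel to LS meets line SF ⇒ P = (-4, 5)
P = S + t·(F−S) with t = 5, so SP:PF = t:(1−t) = 5:-4

SP:PF = -5/4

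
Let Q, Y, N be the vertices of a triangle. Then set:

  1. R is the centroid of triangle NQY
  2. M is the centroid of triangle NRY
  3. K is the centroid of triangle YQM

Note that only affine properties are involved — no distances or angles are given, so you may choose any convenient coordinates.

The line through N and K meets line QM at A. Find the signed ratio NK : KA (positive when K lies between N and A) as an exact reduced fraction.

NK:KA = -4

Set Q = (0, 0), Y = (1, 0), N = (0, 1); any affine frame gives the same invariant.
1. R is the centroid of triangle NQY ⇒ R = (1/3, 1/3)
2. M is the centroid of triangle NRY ⇒ M = (4/9, 4/9)
3. K is the centroid of triangle YQM ⇒ K = (13/27, 4/27)
line NK meets QM at A = (13/36, 13/36)
K = N + t·(A−N) with t = 4/3, so NK:KA = 4/3:-1/3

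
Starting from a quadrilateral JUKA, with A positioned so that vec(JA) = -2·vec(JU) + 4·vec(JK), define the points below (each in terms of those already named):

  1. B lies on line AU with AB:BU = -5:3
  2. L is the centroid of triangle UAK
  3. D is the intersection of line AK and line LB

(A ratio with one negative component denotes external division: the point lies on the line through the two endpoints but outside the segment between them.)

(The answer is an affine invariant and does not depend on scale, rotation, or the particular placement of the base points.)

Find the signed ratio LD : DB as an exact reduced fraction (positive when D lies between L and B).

Set J = (0, 0), U = (1, 0), K = (0, 1), A = (-2, 4); any affine frame gives the same invariant.
1. B lies on line AU with AB:BU = -5:3 ⇒ B = (11/2, -6)
2. L is the centroid of triangle UAK ⇒ L = (-1/3, 5/3)
3. D is the intersection of line AK and line LB ⇒ D = (-16/13, 37/13)
D = L + t·(B−L) with t = -2/13, so LD:DB = t:(1−t) = -2/13:15/13

LD:DB = -2/15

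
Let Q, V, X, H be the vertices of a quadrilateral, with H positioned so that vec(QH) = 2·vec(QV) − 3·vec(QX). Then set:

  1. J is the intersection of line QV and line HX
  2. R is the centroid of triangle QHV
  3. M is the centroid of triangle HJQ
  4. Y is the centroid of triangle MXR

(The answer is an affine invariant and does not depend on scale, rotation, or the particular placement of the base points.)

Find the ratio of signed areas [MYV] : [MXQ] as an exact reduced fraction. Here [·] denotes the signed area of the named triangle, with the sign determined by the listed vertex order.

[MYV]:[MXQ] = -2/5

Choose coordinates Q = (0, 0), V = (1, 0), X = (0, 1), H = (2, -3).
1. J is the intersection of line QV and line HX ⇒ J = (1/2, 0)
2. R is the centroid of triangle QHV ⇒ R = (1, -1)
3. M is the centroid of triangle HJQ ⇒ M = (5/6, -1)
4. Y is the centroid of triangle MXR ⇒ Y = (11/18, -1/3)
2·[MYV] = -1/3, 2·[MXQ] = 5/6
[MYV]:[MXQ] = -1/3:5/6 = -2/5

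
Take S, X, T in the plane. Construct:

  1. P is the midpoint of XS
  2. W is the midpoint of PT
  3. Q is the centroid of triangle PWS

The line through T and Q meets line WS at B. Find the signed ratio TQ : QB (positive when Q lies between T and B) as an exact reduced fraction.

TQ:QB = -4

Work in coordinates with S = (0, 0), X = (1, 0), T = (0, 1).
1. P is the midpoint of XS ⇒ P = (1/2, 0)
2. W is the midpoint of PT ⇒ W = (1/4, 1/2)
3. Q is the centroid of triangle PWS ⇒ Q = (1/4, 1/6)
line TQ meets WS at B = (3/16, 3/8)
Q = T + t·(B−T) with t = 4/3, so TQ:QB = 4/3:-1/3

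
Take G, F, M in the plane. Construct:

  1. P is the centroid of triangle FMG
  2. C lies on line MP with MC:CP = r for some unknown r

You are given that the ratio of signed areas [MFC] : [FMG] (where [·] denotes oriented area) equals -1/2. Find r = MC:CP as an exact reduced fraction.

Work in coordinates with G = (0, 0), F = (1, 0), M = (0, 1).
1. P is the centroid of triangle FMG ⇒ P = (1/3, 1/3)
2. With MC:CP = r, write λ = r/(r+1) so C = M + λ·(P−M); C is affine-linear in λ
Every point depending on C is an affine combination of C and λ-independent points, so each such coordinate is linear in λ; the λ² term in each signed area is a multiple of (P−M)×(P−M) = 0, so 2·[MFC] and 2·[FMG] are each linear in λ. Evaluating at λ=0 and λ=1:
  2·[MFC] = -1/3·λ,   2·[FMG] = 1
So [MFC]:[FMG] = (-1/3·λ) / (1). Setting this equal to -1/2:
  -1/3·λ = -1/2·(1)  ⇒  λ = 3/2
Then r = λ/(1−λ) = (3/2)/(-1/2) = -3. Check: with r = -3, C = (1/2, 0) and [MFC]:[FMG] = -1/2 as required.

r = -3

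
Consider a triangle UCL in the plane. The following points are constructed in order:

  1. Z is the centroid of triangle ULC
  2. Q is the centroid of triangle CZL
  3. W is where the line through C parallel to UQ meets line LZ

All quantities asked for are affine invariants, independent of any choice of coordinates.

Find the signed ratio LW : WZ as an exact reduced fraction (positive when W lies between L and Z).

LW:WZ = -2

Choose coordinates U = (0, 0), C = (1, 0), L = (0, 1).
1. Z is the centroid of triangle ULC ⇒ Z = (1/3, 1/3)
2. Q is the centroid of triangle CZL ⇒ Q = (4/9, 4/9)
3. W is where the line through C parallel to UQ meets line LZ ⇒ W = (2/3, -1/3)
W = L + t·(Z−L) with t = 2, so LW:WZ = t:(1−t) = 2:-1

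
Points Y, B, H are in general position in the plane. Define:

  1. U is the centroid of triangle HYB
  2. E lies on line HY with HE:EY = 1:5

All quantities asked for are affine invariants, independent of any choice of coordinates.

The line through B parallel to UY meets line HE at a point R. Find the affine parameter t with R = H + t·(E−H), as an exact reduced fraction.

t = 12

Set Y = (0, 0), B = (1, 0), H = (0, 1); any affine frame gives the same invariant.
1. U is the centroid of triangle HYB ⇒ U = (1/3, 1/3)
2. E lies on line HY with HE:EY = 1:5 ⇒ E = (0, 5/6)
through B parallel to UY: direction (-1/3, -1/3); meets HE at R = (0, -1)
R = H + t·(E−H) with t = 12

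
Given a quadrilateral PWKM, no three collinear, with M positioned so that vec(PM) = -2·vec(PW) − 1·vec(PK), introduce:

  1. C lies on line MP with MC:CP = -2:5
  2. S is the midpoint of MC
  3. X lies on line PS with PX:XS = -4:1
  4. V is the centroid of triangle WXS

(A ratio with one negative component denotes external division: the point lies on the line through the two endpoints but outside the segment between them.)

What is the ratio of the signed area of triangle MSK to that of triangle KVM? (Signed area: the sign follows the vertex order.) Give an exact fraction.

[MSK]:[KVM] = 9/8

Set P = (0, 0), W = (1, 0), K = (0, 1), M = (-2, -1); any affine frame gives the same invariant.
1. C lies on line MP with MC:CP = -2:5 ⇒ C = (-10/3, -5/3)
2. S is the midpoint of MC ⇒ S = (-8/3, -4/3)
3. X lies on line PS with PX:XS = -4:1 ⇒ X = (-32/9, -16/9)
4. V is the centroid of triangle WXS ⇒ V = (-47/27, -28/27)
2·[MSK] = -2/3, 2·[KVM] = -16/27
[MSK]:[KVM] = -2/3:-16/27 = 9/8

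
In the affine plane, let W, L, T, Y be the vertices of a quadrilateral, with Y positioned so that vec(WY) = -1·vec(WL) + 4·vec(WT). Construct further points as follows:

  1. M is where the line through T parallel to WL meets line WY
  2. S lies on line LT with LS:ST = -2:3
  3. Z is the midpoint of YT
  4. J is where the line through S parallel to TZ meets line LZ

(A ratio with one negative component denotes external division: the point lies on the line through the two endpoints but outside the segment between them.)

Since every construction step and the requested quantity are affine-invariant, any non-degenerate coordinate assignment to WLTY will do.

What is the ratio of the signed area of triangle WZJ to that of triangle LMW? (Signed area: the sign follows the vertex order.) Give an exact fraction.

Assign W = (0, 0), L = (1, 0), T = (0, 1), Y = (-1, 4) — the answer is frame-independent, so this choice is without loss of generality.
1. M is where the line through T parallel to WL meets line WY ⇒ M = (-1/4, 1)
2. S lies on line LT with LS:ST = -2:3 ⇒ S = (3, -2)
3. Z is the midpoint of YT ⇒ Z = (-1/2, 5/2)
4. J is where the line through S parallel to TZ meets line LZ ⇒ J = (4, -5)
2·[WZJ] = -15/2, 2·[LMW] = 1
[WZJ]:[LMW] = -15/2:1 = -15/2

[WZJ]:[LMW] = -15/2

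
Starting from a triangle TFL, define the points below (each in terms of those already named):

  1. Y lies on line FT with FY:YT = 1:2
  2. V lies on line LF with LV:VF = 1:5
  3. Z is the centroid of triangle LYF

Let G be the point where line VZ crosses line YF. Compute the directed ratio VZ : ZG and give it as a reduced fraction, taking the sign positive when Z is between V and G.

Work in coordinates with T = (0, 0), F = (1, 0), L = (0, 1).
1. Y lies on line FT with FY:YT = 1:2 ⇒ Y = (2/3, 0)
2. V lies on line LF with LV:VF = 1:5 ⇒ V = (1/6, 5/6)
3. Z is the centroid of triangle LYF ⇒ Z = (5/9, 1/3)
line VZ meets YF at G = (22/27, 0)
Z = V + t·(G−V) with t = 3/5, so VZ:ZG = 3/5:2/5

VZ:ZG = 3/2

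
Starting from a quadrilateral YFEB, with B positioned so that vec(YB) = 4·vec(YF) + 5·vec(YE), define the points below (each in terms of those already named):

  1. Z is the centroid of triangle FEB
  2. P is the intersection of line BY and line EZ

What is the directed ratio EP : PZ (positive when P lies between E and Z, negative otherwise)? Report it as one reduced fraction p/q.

Work in coordinates with Y = (0, 0), F = (1, 0), E = (0, 1), B = (4, 5).
1. Z is the centroid of triangle FEB ⇒ Z = (5/3, 2)
2. P is the intersection of line BY and line EZ ⇒ P = (20/13, 25/13)
P = E + t·(Z−E) with t = 12/13, so EP:PZ = t:(1−t) = 12/13:1/13

EP:PZ = 12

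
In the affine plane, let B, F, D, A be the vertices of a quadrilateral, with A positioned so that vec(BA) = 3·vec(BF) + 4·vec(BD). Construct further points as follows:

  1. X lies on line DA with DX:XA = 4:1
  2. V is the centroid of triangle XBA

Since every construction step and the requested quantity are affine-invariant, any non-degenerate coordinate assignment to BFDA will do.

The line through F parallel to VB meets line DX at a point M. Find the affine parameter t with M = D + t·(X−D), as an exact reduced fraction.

t = 8/3

Assign B = (0, 0), F = (1, 0), D = (0, 1), A = (3, 4) — the answer is frame-independent, so this choice is without loss of generality.
1. X lies on line DA with DX:XA = 4:1 ⇒ X = (12/5, 17/5)
2. V is the centroid of triangle XBA ⇒ V = (9/5, 37/15)
through F parallel to VB: direction (-9/5, -37/15); meets DX at M = (32/5, 37/5)
M = D + t·(X−D) with t = 8/3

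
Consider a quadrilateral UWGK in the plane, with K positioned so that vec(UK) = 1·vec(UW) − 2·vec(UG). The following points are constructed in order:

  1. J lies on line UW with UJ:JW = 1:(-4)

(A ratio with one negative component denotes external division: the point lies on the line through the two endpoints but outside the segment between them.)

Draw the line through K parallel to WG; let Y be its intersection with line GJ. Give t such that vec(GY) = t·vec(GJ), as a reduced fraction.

t = 3/2

Work in coordinates with U = (0, 0), W = (1, 0), G = (0, 1), K = (1, -2).
1. J lies on line UW with UJ:JW = 1:(-4) ⇒ J = (-1/3, 0)
through K parallel to WG: direction (-1, 1); meets GJ at Y = (-1/2, -1/2)
Y = G + t·(J−G) with t = 3/2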